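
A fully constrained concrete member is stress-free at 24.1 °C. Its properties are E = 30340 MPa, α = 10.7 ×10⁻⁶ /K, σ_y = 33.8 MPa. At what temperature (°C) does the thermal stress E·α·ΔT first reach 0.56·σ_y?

82.4 °C

E = 30340 MPa = 30.34 GPa.
E·α·ΔT = 18.93 MPa ⇒ ΔT = 18.93 / (30.34×10³ × 10.7×10⁻⁶) = 58.30 K.
T = 24.1 + 58.30 = 82.40 °C.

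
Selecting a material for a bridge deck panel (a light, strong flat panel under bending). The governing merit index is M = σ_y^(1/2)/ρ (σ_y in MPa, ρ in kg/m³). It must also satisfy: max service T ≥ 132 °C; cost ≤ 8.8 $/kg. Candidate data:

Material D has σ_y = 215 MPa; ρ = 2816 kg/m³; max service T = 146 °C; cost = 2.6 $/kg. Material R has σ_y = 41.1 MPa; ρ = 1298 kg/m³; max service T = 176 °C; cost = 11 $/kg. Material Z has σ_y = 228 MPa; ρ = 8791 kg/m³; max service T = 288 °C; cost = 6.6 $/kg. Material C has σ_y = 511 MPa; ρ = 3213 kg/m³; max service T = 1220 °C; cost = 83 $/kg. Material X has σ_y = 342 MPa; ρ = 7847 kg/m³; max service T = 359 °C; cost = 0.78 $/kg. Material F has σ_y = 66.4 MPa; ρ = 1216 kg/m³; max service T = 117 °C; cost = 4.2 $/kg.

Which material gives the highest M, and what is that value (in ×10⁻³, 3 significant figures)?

material D, M = 5.21×10⁻³

Screen on constraints: max service T ≥ 132 °C; cost ≤ 8.8 $/kg. Survivors: material D, material Z, material X.
Evaluate M for each candidate:
  material D: M = 5.21×10⁻³
  material X: M = 2.36×10⁻³
  material Z: M = 1.72×10⁻³
Highest index: material D.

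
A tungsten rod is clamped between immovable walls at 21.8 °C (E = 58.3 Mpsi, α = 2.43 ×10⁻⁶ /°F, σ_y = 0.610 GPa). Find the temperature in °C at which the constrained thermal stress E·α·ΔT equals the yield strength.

369 °C

E = 58.3 Mpsi = 402.0 GPa.
α = 2.43×10⁻⁶/°F × 9/5 = 4.37×10⁻⁶/K.
σ_y = 0.610 GPa = 610.0 MPa.
E·α·ΔT = 610.0 MPa ⇒ ΔT = 610.0 / (402.0×10³ × 4.37×10⁻⁶) = 346.9 K.
T = 21.8 + 346.9 = 368.7 °C.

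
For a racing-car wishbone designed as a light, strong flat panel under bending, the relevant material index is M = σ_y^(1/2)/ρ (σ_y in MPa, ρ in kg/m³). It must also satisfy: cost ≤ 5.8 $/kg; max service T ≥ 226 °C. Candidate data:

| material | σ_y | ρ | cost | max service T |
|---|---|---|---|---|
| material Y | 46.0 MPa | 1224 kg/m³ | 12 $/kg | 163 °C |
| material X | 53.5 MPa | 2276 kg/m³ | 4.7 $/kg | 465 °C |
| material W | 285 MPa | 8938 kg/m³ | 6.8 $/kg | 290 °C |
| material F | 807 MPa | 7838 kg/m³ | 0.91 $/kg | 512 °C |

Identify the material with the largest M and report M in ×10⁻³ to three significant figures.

Screen on constraints: cost ≤ 5.8 $/kg; max service T ≥ 226 °C. Survivors: material X, material F.
Computing M directly (units already consistent):
  material F: M = 3.62×10⁻³
  material X: M = 3.21×10⁻³
Highest index: material F.

material F, M = 3.62×10⁻³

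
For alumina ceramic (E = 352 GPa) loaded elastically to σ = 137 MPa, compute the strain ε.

ε = σ/E = 137 / 352000 = 3.89×10⁻⁴.

3.89×10⁻⁴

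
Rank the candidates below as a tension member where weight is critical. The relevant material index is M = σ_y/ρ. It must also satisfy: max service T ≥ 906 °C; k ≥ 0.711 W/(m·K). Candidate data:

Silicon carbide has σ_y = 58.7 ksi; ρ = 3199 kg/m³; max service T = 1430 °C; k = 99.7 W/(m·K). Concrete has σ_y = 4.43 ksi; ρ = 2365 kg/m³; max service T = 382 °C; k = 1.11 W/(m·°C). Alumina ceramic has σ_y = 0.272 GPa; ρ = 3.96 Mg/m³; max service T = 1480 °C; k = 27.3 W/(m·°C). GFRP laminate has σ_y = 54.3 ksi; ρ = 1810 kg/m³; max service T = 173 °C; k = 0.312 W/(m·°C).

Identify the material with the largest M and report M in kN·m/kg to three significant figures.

Screen on constraints: max service T ≥ 906 °C; k ≥ 0.711 W/(m·K). Survivors: silicon carbide, alumina ceramic.
In SI units:
  silicon carbide: σ_y = 404.7 MPa, ρ = 3199 kg/m³
  alumina ceramic: σ_y = 272.0 MPa, ρ = 3960 kg/m³
  silicon carbide: M = 127 kN·m/kg
  alumina ceramic: M = 68.7 kN·m/kg
The maximum is for silicon carbide.

silicon carbide, M = 127 kN·m/kg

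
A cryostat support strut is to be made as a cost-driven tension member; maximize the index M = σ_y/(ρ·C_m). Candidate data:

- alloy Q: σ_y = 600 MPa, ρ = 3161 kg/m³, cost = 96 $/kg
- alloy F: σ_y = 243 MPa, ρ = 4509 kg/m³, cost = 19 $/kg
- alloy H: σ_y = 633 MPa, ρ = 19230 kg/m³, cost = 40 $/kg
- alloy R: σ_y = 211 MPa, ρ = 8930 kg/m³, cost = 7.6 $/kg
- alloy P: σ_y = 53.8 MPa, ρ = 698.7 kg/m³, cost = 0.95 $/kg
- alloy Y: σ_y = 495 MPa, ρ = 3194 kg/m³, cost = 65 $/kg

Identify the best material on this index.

alloy P

Evaluate M for each candidate:
  alloy P: M = 81.1 kN·m per $
  alloy R: M = 3.11 kN·m per $
  alloy F: M = 2.84 kN·m per $
  alloy Y: M = 2.38 kN·m per $
  alloy Q: M = 1.98 kN·m per $
  alloy H: M = 0.823 kN·m per $
Highest index: alloy P.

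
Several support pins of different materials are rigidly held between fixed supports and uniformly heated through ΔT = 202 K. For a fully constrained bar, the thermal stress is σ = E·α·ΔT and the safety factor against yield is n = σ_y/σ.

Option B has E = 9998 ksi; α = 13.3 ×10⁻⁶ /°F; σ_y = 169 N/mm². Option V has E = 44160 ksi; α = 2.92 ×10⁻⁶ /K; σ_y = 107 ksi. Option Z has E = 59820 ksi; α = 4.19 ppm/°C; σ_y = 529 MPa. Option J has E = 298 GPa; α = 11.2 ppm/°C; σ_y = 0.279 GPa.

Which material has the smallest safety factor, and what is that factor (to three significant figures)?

In consistent units (E in GPa, α in ×10⁻⁶/K, σ_y in MPa):
  option B: E = 68.93, α = 23.9, σ_y = 169.0 → σ = 333 MPa, n = 0.507
  option V: E = 304.5, α = 2.92, σ_y = 737.7 → σ = 180 MPa, n = 4.11
  option Z: E = 412.4, α = 4.19, σ_y = 529.0 → σ = 349 MPa, n = 1.52
  option J: E = 298.0, α = 11.2, σ_y = 279.0 → σ = 674 MPa, n = 0.414
Option J has the lowest safety factor, n = 0.414.

option J, n = 0.414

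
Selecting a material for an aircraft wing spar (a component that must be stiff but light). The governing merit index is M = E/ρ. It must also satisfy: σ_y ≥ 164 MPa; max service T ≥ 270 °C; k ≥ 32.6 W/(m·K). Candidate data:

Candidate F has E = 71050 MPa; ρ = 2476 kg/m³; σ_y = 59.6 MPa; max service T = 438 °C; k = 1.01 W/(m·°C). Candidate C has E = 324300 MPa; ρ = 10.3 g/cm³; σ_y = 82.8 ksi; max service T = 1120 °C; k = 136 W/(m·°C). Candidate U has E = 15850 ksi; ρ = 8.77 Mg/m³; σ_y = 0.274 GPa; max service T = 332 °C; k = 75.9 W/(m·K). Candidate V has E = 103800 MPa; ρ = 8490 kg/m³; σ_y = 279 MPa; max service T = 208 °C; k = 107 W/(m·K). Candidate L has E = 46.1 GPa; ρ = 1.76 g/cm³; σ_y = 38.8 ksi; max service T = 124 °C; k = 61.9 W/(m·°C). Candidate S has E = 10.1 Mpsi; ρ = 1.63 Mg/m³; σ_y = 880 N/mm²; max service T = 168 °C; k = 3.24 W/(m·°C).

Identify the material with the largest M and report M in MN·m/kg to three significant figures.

Screen on constraints: σ_y ≥ 164 MPa; max service T ≥ 270 °C; k ≥ 32.6 W/(m·K). Survivors: candidate C, candidate U.
In SI units:
  candidate C: E = 324.3 GPa, ρ = 10300 kg/m³
  candidate U: E = 109.3 GPa, ρ = 8770 kg/m³
  candidate C: M = 31.5 MN·m/kg
  candidate U: M = 12.5 MN·m/kg
Candidate C has the largest M.

candidate C, M = 31.5 MN·m/kg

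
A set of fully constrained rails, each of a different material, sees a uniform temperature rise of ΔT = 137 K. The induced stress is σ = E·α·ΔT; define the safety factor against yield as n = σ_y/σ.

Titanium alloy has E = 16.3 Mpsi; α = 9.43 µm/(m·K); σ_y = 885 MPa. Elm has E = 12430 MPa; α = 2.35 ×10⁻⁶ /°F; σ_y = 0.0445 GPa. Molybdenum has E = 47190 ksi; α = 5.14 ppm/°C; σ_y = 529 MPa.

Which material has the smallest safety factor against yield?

molybdenum

Per material, after unit conversion:
  titanium alloy: E = 112.4, α = 9.43, σ_y = 885.0 → σ = 145 MPa, n = 6.10
  elm: E = 12.43, α = 4.23, σ_y = 44.50 → σ = 7.20 MPa, n = 6.18
  molybdenum: E = 325.4, α = 5.14, σ_y = 529.0 → σ = 229 MPa, n = 2.31
Molybdenum has the lowest safety factor, n = 2.31.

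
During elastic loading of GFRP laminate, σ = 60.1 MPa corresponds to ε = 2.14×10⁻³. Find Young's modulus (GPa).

28.1 GPa

E = σ/ε = 60.1 MPa / 2.14×10⁻³ = 28080 MPa = 28.1 GPa.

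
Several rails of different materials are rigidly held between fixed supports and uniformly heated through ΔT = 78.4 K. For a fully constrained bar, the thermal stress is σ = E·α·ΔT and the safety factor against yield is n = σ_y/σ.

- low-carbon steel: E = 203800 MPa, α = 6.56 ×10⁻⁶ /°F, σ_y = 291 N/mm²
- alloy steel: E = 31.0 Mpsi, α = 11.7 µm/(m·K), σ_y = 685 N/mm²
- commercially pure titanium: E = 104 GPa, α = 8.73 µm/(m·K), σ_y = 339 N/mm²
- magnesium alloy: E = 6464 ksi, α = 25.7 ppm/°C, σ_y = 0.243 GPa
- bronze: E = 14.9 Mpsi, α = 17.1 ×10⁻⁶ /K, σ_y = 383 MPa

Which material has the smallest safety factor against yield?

low-carbon steel

Per material, after unit conversion:
  low-carbon steel: E = 203.8, α = 11.8, σ_y = 291.0 → σ = 189 MPa, n = 1.54
  alloy steel: E = 213.7, α = 11.7, σ_y = 685.0 → σ = 196 MPa, n = 3.49
  commercially pure titanium: E = 104.0, α = 8.73, σ_y = 339.0 → σ = 71.2 MPa, n = 4.76
  magnesium alloy: E = 44.57, α = 25.7, σ_y = 243.0 → σ = 89.8 MPa, n = 2.71
  bronze: E = 102.7, α = 17.1, σ_y = 383.0 → σ = 138 MPa, n = 2.78
The minimum is low-carbon steel at n = 1.54.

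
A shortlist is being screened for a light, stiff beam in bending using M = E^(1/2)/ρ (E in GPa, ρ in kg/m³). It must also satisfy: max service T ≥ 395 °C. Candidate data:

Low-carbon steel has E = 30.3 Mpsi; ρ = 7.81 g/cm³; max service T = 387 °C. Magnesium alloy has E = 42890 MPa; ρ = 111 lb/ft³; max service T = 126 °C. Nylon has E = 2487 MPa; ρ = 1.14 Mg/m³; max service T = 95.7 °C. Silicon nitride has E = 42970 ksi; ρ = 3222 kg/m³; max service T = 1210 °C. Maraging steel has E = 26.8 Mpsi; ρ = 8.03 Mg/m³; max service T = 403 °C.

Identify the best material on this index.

Screen on constraints: max service T ≥ 395 °C. Survivors: silicon nitride, maraging steel.
In SI units:
  silicon nitride: E = 296.3 GPa, ρ = 3222 kg/m³
  maraging steel: E = 184.8 GPa, ρ = 8030 kg/m³
  silicon nitride: M = 5.34×10⁻³
  maraging steel: M = 1.69×10⁻³
The maximum is for silicon nitride.

silicon nitride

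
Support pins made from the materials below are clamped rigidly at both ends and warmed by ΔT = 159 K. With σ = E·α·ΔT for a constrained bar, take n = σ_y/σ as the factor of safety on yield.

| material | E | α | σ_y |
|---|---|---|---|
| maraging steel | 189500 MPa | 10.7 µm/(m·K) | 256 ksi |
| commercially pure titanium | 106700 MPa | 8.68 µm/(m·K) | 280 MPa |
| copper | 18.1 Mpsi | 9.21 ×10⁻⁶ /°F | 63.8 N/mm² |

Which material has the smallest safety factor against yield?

Converting E to GPa, α to ×10⁻⁶/K, σ_y to MPa, then σ and n for each:
  maraging steel: E = 189.5, α = 10.7, σ_y = 1765 → σ = 322 MPa, n = 5.47
  commercially pure titanium: E = 106.7, α = 8.68, σ_y = 280.0 → σ = 147 MPa, n = 1.90
  copper: E = 124.8, α = 16.6, σ_y = 63.80 → σ = 329 MPa, n = 0.194
The minimum is copper at n = 0.194.

copper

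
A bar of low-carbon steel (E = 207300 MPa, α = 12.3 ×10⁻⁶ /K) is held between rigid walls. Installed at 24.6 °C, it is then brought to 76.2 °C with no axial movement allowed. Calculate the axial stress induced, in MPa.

E = 207300 MPa = 207.3 GPa.
ΔT = 51.60 K. Constrained thermal stress σ = E·α·ΔT = 207.3×10³ MPa × 12.3×10⁻⁶ × 51.60 = 132 MPa (compressive).

132 MPa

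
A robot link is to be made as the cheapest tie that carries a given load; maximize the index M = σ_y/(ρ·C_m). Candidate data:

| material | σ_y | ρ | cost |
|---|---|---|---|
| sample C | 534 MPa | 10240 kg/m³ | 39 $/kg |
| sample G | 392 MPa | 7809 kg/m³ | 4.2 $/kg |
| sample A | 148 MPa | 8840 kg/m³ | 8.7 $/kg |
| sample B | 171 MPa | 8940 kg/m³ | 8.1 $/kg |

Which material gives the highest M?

sample G

Per-candidate index values:
  sample G: M = 12.0 kN·m per $
  sample B: M = 2.36 kN·m per $
  sample A: M = 1.92 kN·m per $
  sample C: M = 1.34 kN·m per $
Sample G has the largest M.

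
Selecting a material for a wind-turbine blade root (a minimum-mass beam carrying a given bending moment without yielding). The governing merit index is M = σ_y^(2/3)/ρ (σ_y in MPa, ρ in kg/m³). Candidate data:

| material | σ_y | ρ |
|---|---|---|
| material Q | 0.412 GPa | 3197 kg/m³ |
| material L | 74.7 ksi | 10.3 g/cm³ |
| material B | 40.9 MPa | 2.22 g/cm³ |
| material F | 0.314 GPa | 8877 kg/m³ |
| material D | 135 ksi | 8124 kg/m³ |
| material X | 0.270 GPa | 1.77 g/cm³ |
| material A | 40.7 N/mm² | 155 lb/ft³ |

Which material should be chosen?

material X

After converting to SI:
  material Q: σ_y = 412.0 MPa, ρ = 3197 kg/m³
  material L: σ_y = 515.0 MPa, ρ = 10300 kg/m³
  material B: σ_y = 40.90 MPa, ρ = 2220 kg/m³
  material F: σ_y = 314.0 MPa, ρ = 8877 kg/m³
  material D: σ_y = 930.8 MPa, ρ = 8124 kg/m³
  material X: σ_y = 270.0 MPa, ρ = 1770 kg/m³
  material A: σ_y = 40.70 MPa, ρ = 2483 kg/m³
  material X: M = 23.6×10⁻³
  material Q: M = 17.3×10⁻³
  material D: M = 11.7×10⁻³
  material L: M = 6.24×10⁻³
  material B: M = 5.35×10⁻³
  material F: M = 5.20×10⁻³
  material A: M = 4.77×10⁻³
Material X has the largest M.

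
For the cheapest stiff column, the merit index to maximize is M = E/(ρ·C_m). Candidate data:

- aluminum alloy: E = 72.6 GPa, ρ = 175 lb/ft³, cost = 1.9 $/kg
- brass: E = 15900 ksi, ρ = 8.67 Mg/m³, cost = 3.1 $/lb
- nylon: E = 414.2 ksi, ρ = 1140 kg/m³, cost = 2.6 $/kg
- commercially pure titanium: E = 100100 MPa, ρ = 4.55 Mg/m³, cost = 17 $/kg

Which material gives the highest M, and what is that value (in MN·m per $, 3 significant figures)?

Putting every candidate on a common basis:
  aluminum alloy: E = 72.60 GPa, ρ = 2803 kg/m³, cost = 1.900 $/kg
  brass: E = 109.6 GPa, ρ = 8670 kg/m³, cost = 6.834 $/kg
  nylon: E = 2.856 GPa, ρ = 1140 kg/m³, cost = 2.600 $/kg
  commercially pure titanium: E = 100.1 GPa, ρ = 4550 kg/m³, cost = 17.00 $/kg
  aluminum alloy: M = 13.6 MN·m per $
  brass: M = 1.85 MN·m per $
  commercially pure titanium: M = 1.29 MN·m per $
  nylon: M = 0.963 MN·m per $
The maximum is for aluminum alloy.

aluminum alloy, M = 13.6 MN·m per $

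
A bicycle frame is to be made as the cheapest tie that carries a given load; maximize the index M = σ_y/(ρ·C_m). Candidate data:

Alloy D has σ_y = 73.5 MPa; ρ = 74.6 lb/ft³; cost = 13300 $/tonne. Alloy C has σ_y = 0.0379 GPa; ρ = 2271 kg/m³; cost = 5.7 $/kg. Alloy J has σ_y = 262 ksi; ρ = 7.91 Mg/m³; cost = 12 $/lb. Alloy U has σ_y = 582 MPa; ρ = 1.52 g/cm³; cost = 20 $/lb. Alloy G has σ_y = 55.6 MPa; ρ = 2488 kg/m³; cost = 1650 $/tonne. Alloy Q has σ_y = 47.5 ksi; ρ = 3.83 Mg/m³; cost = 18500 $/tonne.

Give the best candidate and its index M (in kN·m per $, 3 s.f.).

alloy G, M = 13.5 kN·m per $

Putting every candidate on a common basis:
  alloy D: σ_y = 73.50 MPa, ρ = 1195 kg/m³, cost = 13.30 $/kg
  alloy C: σ_y = 37.90 MPa, ρ = 2271 kg/m³, cost = 5.700 $/kg
  alloy J: σ_y = 1806 MPa, ρ = 7910 kg/m³, cost = 26.46 $/kg
  alloy U: σ_y = 582.0 MPa, ρ = 1520 kg/m³, cost = 44.09 $/kg
  alloy G: σ_y = 55.60 MPa, ρ = 2488 kg/m³, cost = 1.650 $/kg
  alloy Q: σ_y = 327.5 MPa, ρ = 3830 kg/m³, cost = 18.50 $/kg
  alloy G: M = 13.5 kN·m per $
  alloy U: M = 8.68 kN·m per $
  alloy J: M = 8.63 kN·m per $
  alloy D: M = 4.62 kN·m per $
  alloy Q: M = 4.62 kN·m per $
  alloy C: M = 2.93 kN·m per $
The maximum is for alloy G.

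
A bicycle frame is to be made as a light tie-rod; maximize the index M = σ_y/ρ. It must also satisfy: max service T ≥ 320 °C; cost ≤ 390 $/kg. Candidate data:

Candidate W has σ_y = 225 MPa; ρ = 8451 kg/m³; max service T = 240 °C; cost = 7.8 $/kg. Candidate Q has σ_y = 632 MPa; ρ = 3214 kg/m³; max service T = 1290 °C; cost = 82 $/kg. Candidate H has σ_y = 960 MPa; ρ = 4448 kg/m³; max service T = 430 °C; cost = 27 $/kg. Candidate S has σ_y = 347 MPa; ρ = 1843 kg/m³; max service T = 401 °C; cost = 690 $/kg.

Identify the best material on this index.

Screen on constraints: max service T ≥ 320 °C; cost ≤ 390 $/kg. Survivors: candidate Q, candidate H.
Evaluate M for each candidate:
  candidate H: M = 216 kN·m/kg
  candidate Q: M = 197 kN·m/kg
Candidate H ranks first.

candidate H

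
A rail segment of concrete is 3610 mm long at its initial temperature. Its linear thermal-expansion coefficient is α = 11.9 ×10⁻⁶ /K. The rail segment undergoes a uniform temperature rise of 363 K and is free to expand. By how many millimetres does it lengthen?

ΔL = α·L₀·ΔT = 11.9×10⁻⁶ × 3610 mm × 363.0 K = 15.6 mm.

15.6 mm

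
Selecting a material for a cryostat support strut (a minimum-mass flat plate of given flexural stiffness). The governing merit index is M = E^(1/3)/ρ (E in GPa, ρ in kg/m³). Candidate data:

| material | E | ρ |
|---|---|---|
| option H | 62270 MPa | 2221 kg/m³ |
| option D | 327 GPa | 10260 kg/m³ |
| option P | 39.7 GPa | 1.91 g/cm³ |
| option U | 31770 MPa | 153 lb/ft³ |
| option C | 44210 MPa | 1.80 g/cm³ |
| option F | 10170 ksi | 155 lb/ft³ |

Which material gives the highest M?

option C

Putting every candidate on a common basis:
  option H: E = 62.27 GPa, ρ = 2221 kg/m³
  option D: E = 327.0 GPa, ρ = 10260 kg/m³
  option P: E = 39.70 GPa, ρ = 1910 kg/m³
  option U: E = 31.77 GPa, ρ = 2451 kg/m³
  option C: E = 44.21 GPa, ρ = 1800 kg/m³
  option F: E = 70.12 GPa, ρ = 2483 kg/m³
  option C: M = 1.96×10⁻³
  option P: M = 1.79×10⁻³
  option H: M = 1.78×10⁻³
  option F: M = 1.66×10⁻³
  option U: M = 1.29×10⁻³
  option D: M = 0.671×10⁻³
The maximum is for option C.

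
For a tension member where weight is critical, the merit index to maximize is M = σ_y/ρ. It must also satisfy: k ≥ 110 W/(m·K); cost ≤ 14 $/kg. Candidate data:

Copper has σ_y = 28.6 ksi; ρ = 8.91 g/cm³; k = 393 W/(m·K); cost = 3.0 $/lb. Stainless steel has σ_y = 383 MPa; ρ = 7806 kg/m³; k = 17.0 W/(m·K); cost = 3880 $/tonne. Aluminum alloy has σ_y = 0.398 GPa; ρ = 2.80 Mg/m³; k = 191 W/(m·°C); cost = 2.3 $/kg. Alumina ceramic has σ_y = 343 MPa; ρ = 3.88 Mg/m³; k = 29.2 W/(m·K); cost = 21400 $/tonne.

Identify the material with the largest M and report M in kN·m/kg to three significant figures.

aluminum alloy, M = 142 kN·m/kg

Screen on constraints: k ≥ 110 W/(m·K); cost ≤ 14 $/kg. Survivors: copper, aluminum alloy.
Putting every candidate on a common basis:
  copper: σ_y = 197.2 MPa, ρ = 8910 kg/m³
  aluminum alloy: σ_y = 398.0 MPa, ρ = 2800 kg/m³
  aluminum alloy: M = 142 kN·m/kg
  copper: M = 22.1 kN·m/kg
The maximum is for aluminum alloy.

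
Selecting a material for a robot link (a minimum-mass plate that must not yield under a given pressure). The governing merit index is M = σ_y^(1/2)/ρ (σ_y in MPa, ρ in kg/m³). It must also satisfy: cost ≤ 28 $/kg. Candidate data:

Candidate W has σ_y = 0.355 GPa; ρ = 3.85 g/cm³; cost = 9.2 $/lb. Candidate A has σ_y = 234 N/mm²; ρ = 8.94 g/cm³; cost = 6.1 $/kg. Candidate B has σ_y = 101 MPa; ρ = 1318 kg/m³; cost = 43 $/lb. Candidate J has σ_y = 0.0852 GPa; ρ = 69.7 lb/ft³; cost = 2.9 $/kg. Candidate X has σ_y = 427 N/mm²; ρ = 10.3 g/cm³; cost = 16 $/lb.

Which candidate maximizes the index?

candidate J

Screen on constraints: cost ≤ 28 $/kg. Survivors: candidate W, candidate A, candidate J.
Convert each candidate to consistent units, then evaluate M:
  candidate W: σ_y = 355.0 MPa, ρ = 3850 kg/m³
  candidate A: σ_y = 234.0 MPa, ρ = 8940 kg/m³
  candidate J: σ_y = 85.20 MPa, ρ = 1116 kg/m³
  candidate J: M = 8.27×10⁻³
  candidate W: M = 4.89×10⁻³
  candidate A: M = 1.71×10⁻³
Candidate J has the largest M.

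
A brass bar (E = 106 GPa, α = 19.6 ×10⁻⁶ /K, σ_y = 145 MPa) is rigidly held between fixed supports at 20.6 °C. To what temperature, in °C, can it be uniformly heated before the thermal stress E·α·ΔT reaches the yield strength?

90.4 °C

E·α·ΔT = 145.0 MPa ⇒ ΔT = 145.0 / (106.0×10³ × 19.6×10⁻⁶) = 69.79 K.
T = 20.6 + 69.79 = 90.39 °C.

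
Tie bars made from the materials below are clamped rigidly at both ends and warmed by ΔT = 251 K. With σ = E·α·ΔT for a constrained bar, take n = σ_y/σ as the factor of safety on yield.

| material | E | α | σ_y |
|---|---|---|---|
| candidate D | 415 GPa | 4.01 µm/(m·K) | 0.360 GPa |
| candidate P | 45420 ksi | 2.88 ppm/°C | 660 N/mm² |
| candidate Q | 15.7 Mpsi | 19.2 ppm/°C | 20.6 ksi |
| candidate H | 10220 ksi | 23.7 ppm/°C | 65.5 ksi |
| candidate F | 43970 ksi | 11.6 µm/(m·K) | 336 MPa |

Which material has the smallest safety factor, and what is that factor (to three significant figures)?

candidate Q, n = 0.272

Per material, after unit conversion:
  candidate D: E = 415.0, α = 4.01, σ_y = 360.0 → σ = 418 MPa, n = 0.862
  candidate P: E = 313.2, α = 2.88, σ_y = 660.0 → σ = 226 MPa, n = 2.92
  candidate Q: E = 108.2, α = 19.2, σ_y = 142.0 → σ = 522 MPa, n = 0.272
  candidate H: E = 70.46, α = 23.7, σ_y = 451.6 → σ = 419 MPa, n = 1.08
  candidate F: E = 303.2, α = 11.6, σ_y = 336.0 → σ = 883 MPa, n = 0.381
Candidate Q has the lowest safety factor, n = 0.272.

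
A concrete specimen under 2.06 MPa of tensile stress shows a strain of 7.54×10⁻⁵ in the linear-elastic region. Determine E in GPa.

27.3 GPa

E = σ/ε = 2.06 MPa / 7.54×10⁻⁵ = 27320 MPa = 27.3 GPa.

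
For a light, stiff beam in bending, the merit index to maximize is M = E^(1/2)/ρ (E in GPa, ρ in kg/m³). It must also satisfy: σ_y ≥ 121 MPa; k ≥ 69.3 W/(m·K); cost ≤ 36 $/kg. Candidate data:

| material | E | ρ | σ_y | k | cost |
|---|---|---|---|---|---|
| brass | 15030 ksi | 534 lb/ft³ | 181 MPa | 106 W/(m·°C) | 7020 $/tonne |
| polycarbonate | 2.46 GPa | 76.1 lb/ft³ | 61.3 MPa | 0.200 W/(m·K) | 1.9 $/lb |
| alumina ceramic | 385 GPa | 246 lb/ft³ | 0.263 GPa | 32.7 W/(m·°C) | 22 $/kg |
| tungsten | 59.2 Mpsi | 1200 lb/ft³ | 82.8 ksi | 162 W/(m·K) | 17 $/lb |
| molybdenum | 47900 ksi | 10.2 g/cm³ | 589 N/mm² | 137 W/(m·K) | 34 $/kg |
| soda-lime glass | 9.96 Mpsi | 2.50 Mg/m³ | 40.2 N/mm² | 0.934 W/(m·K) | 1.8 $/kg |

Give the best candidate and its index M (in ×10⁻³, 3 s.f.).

molybdenum, M = 1.78×10⁻³

Screen on constraints: σ_y ≥ 121 MPa; k ≥ 69.3 W/(m·K); cost ≤ 36 $/kg. Survivors: brass, molybdenum.
Normalizing units and computing the index:
  brass: E = 103.6 GPa, ρ = 8554 kg/m³
  molybdenum: E = 330.3 GPa, ρ = 10200 kg/m³
  molybdenum: M = 1.78×10⁻³
  brass: M = 1.19×10⁻³
The maximum is for molybdenum.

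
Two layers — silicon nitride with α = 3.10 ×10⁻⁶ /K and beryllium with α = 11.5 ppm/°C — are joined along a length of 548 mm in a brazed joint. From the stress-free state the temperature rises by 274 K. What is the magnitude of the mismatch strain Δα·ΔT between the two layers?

Δα = |3.10 − 11.5|×10⁻⁶/K = 8.40×10⁻⁶/K.
Mismatch strain = Δα·ΔT = 8.40×10⁻⁶ × 274.0 = 2.30×10⁻³.

2.30×10⁻³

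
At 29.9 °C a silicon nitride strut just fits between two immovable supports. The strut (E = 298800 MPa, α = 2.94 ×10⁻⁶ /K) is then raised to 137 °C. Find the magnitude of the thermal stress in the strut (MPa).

E = 298800 MPa = 298.8 GPa.
ΔT = 107.1 K. Constrained thermal stress σ = E·α·ΔT = 298.8×10³ MPa × 2.94×10⁻⁶ × 107.1 = 94.1 MPa (compressive).

94.1 MPa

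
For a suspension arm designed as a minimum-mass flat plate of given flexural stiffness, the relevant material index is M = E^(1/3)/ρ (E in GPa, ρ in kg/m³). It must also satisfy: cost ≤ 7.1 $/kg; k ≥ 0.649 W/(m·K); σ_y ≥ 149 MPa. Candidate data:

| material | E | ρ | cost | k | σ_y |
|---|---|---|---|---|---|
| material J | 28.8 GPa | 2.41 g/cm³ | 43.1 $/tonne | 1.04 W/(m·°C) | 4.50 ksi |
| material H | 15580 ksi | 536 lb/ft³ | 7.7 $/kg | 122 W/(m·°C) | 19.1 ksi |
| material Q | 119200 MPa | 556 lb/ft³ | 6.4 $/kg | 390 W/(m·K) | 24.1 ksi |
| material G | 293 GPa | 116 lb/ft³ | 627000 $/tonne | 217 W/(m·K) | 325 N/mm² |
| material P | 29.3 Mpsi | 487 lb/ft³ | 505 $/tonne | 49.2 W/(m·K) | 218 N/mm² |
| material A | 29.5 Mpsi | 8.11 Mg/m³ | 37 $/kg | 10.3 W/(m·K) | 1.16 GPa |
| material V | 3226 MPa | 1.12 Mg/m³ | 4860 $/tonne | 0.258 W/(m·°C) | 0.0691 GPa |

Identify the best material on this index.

Screen on constraints: cost ≤ 7.1 $/kg; k ≥ 0.649 W/(m·K); σ_y ≥ 149 MPa. Survivors: material Q, material P.
Convert each candidate to consistent units, then evaluate M:
  material Q: E = 119.2 GPa, ρ = 8906 kg/m³
  material P: E = 202.0 GPa, ρ = 7801 kg/m³
  material P: M = 0.752×10⁻³
  material Q: M = 0.553×10⁻³
Material P ranks first.

material P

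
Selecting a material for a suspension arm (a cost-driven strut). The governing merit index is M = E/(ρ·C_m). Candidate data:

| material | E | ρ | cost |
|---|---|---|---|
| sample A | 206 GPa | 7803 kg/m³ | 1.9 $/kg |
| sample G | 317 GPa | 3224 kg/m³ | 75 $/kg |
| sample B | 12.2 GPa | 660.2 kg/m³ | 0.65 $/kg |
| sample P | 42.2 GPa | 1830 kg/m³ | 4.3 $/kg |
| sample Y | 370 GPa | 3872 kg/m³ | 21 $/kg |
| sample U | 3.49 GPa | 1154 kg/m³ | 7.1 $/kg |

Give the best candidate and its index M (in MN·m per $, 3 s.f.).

sample B, M = 28.4 MN·m per $

Per-candidate index values:
  sample B: M = 28.4 MN·m per $
  sample A: M = 13.9 MN·m per $
  sample P: M = 5.36 MN·m per $
  sample Y: M = 4.55 MN·m per $
  sample G: M = 1.31 MN·m per $
  sample U: M = 0.426 MN·m per $
Sample B has the largest M.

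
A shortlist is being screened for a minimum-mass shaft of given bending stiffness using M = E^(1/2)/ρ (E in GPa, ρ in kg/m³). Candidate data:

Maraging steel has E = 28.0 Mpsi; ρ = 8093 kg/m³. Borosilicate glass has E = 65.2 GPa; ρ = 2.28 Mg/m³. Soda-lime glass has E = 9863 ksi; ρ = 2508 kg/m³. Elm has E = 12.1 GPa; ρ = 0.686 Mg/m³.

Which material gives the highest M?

In SI units:
  maraging steel: E = 193.1 GPa, ρ = 8093 kg/m³
  borosilicate glass: E = 65.20 GPa, ρ = 2280 kg/m³
  soda-lime glass: E = 68.00 GPa, ρ = 2508 kg/m³
  elm: E = 12.10 GPa, ρ = 686.0 kg/m³
  elm: M = 5.07×10⁻³
  borosilicate glass: M = 3.54×10⁻³
  soda-lime glass: M = 3.29×10⁻³
  maraging steel: M = 1.72×10⁻³
Elm ranks first.

elm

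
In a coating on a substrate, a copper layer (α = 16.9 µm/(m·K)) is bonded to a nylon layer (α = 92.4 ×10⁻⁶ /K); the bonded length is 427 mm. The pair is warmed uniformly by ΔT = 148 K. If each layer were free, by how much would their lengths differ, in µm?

Δα = |16.9 − 92.4|×10⁻⁶/K = 75.5×10⁻⁶/K.
ΔL_mismatch = Δα·L·ΔT = 75.5×10⁻⁶ × 427.0 mm × 148.0 K = 4770 µm.

4770 µm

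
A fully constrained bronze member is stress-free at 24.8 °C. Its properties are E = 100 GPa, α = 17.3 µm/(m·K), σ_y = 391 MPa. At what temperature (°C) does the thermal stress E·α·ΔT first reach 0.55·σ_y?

E·α·ΔT = 215.1 MPa ⇒ ΔT = 215.1 / (100.0×10³ × 17.3×10⁻⁶) = 124.3 K.
T = 24.8 + 124.3 = 149.1 °C.

149 °C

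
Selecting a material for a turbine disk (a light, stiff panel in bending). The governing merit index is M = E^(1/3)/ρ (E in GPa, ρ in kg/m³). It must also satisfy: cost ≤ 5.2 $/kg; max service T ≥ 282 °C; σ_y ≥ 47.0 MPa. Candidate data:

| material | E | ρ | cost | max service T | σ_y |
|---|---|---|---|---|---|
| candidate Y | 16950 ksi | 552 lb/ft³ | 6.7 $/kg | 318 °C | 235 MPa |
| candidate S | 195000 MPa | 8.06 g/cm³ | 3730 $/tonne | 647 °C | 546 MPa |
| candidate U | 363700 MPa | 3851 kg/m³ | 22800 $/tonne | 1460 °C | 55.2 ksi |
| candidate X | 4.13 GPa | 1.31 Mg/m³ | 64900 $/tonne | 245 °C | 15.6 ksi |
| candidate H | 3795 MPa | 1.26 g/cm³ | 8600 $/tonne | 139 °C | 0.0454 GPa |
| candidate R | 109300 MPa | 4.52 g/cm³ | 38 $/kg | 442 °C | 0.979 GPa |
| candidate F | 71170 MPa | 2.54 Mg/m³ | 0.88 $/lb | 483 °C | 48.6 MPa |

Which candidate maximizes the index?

Screen on constraints: cost ≤ 5.2 $/kg; max service T ≥ 282 °C; σ_y ≥ 47.0 MPa. Survivors: candidate S, candidate F.
After converting to SI:
  candidate S: E = 195.0 GPa, ρ = 8060 kg/m³
  candidate F: E = 71.17 GPa, ρ = 2540 kg/m³
  candidate F: M = 1.63×10⁻³
  candidate S: M = 0.719×10⁻³
Highest index: candidate F.

candidate F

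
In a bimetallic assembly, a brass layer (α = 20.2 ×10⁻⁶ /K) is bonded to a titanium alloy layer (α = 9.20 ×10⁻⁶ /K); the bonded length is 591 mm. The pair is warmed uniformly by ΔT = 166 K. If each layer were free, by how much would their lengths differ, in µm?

1080 µm

Δα = |20.2 − 9.20|×10⁻⁶/K = 11.0×10⁻⁶/K.
ΔL_mismatch = Δα·L·ΔT = 11.0×10⁻⁶ × 591.0 mm × 166.0 K = 1080 µm.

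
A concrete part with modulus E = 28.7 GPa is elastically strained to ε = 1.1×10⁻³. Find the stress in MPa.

31.6 MPa

σ = E·ε = 28700 MPa × 1.1×10⁻³ = 31.6 MPa.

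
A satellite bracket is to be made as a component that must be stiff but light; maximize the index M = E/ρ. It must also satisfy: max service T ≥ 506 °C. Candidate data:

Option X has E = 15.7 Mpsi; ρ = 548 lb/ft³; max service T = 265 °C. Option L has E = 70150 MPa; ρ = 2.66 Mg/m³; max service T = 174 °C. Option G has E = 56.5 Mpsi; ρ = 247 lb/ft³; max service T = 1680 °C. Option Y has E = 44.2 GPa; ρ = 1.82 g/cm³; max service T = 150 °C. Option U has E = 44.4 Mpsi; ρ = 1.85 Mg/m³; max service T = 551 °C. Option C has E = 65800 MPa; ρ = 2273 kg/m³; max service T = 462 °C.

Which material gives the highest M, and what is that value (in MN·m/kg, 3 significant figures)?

option U, M = 165 MN·m/kg

Screen on constraints: max service T ≥ 506 °C. Survivors: option G, option U.
Convert each candidate to consistent units, then evaluate M:
  option G: E = 389.6 GPa, ρ = 3957 kg/m³
  option U: E = 306.1 GPa, ρ = 1850 kg/m³
  option U: M = 165 MN·m/kg
  option G: M = 98.5 MN·m/kg
The maximum is for option U.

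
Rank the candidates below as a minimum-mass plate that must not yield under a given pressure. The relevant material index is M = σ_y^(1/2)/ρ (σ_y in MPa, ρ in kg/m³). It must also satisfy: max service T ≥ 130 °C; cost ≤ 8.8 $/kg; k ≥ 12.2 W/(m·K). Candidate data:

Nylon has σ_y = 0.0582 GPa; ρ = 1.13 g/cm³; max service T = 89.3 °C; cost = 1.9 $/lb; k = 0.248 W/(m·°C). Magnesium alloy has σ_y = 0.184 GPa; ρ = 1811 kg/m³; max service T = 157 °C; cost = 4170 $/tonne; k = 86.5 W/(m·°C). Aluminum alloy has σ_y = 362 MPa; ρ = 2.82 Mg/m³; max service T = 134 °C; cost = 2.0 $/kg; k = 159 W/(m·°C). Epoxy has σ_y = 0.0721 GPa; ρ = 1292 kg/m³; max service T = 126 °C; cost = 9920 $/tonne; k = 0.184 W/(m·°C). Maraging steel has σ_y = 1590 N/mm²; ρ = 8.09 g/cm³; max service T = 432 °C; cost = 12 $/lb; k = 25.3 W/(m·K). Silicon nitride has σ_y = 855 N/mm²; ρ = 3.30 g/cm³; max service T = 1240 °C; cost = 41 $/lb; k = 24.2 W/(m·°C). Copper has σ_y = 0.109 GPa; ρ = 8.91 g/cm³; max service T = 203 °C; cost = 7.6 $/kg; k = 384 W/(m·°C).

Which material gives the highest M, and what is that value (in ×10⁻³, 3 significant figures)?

magnesium alloy, M = 7.49×10⁻³

Screen on constraints: max service T ≥ 130 °C; cost ≤ 8.8 $/kg; k ≥ 12.2 W/(m·K). Survivors: magnesium alloy, aluminum alloy, copper.
After converting to SI:
  magnesium alloy: σ_y = 184.0 MPa, ρ = 1811 kg/m³
  aluminum alloy: σ_y = 362.0 MPa, ρ = 2820 kg/m³
  copper: σ_y = 109.0 MPa, ρ = 8910 kg/m³
  magnesium alloy: M = 7.49×10⁻³
  aluminum alloy: M = 6.75×10⁻³
  copper: M = 1.17×10⁻³
Highest index: magnesium alloy.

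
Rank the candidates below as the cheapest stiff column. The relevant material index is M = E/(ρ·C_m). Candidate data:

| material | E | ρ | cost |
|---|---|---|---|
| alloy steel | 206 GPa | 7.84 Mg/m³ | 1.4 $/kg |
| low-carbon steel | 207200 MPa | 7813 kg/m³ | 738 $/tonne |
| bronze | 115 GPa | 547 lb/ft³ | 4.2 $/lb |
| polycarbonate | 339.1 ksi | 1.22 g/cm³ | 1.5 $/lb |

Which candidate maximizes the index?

low-carbon steel

Putting every candidate on a common basis:
  alloy steel: E = 206.0 GPa, ρ = 7840 kg/m³, cost = 1.400 $/kg
  low-carbon steel: E = 207.2 GPa, ρ = 7813 kg/m³, cost = 0.7380 $/kg
  bronze: E = 115.0 GPa, ρ = 8762 kg/m³, cost = 9.259 $/kg
  polycarbonate: E = 2.338 GPa, ρ = 1220 kg/m³, cost = 3.307 $/kg
  low-carbon steel: M = 35.9 MN·m per $
  alloy steel: M = 18.8 MN·m per $
  bronze: M = 1.42 MN·m per $
  polycarbonate: M = 0.580 MN·m per $
Highest index: low-carbon steel.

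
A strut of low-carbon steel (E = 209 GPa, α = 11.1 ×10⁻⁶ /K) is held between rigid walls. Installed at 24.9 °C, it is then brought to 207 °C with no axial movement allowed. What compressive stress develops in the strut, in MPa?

ΔT = 182.1 K. Constrained thermal stress σ = E·α·ΔT = 209.0×10³ MPa × 11.1×10⁻⁶ × 182.1 = 422 MPa (compressive).

422 MPa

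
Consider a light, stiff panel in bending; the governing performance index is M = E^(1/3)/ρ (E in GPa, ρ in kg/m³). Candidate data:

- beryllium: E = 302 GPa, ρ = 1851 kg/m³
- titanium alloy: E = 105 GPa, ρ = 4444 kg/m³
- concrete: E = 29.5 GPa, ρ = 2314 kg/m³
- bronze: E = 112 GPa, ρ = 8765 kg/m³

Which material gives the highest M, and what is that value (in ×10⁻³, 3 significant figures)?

Evaluate M for each candidate:
  beryllium: M = 3.62×10⁻³
  concrete: M = 1.34×10⁻³
  titanium alloy: M = 1.06×10⁻³
  bronze: M = 0.550×10⁻³
The maximum is for beryllium.

beryllium, M = 3.62×10⁻³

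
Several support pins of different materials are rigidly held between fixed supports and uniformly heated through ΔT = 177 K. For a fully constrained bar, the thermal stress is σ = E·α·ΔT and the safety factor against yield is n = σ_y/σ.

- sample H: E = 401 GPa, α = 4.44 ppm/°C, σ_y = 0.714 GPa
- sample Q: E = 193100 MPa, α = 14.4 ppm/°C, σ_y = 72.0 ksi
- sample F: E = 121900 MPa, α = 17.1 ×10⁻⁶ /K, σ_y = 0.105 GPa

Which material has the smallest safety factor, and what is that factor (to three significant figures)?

sample F, n = 0.285

Per material, after unit conversion:
  sample H: E = 401.0, α = 4.44, σ_y = 714.0 → σ = 315 MPa, n = 2.27
  sample Q: E = 193.1, α = 14.4, σ_y = 496.4 → σ = 492 MPa, n = 1.01
  sample F: E = 121.9, α = 17.1, σ_y = 105.0 → σ = 369 MPa, n = 0.285
Smallest n: sample F with n = 0.285.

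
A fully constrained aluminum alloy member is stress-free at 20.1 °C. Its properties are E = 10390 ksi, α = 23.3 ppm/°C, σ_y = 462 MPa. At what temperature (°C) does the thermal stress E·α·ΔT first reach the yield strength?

297 °C

E = 10390 ksi = 71.64 GPa.
E·α·ΔT = 462.0 MPa ⇒ ΔT = 462.0 / (71.64×10³ × 23.3×10⁻⁶) = 276.8 K.
T = 20.1 + 276.8 = 296.9 °C.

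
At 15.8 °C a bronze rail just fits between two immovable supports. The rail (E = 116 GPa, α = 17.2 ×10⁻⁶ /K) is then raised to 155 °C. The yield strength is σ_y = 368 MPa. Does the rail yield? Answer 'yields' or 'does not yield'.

does not yield

ΔT = 139.2 K. Constrained thermal stress σ = E·α·ΔT = 116.0×10³ MPa × 17.2×10⁻⁶ × 139.2 = 278 MPa (compressive).
Compare to σ_y = 368 MPa: σ < σ_y, so it does not yield.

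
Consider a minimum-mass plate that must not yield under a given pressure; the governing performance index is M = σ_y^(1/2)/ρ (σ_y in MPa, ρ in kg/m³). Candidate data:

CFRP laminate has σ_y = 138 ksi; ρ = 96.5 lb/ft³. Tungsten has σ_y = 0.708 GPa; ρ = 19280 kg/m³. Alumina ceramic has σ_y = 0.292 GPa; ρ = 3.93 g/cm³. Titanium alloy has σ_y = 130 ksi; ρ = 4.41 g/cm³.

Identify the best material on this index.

CFRP laminate

In SI units:
  CFRP laminate: σ_y = 951.5 MPa, ρ = 1546 kg/m³
  tungsten: σ_y = 708.0 MPa, ρ = 19280 kg/m³
  alumina ceramic: σ_y = 292.0 MPa, ρ = 3930 kg/m³
  titanium alloy: σ_y = 896.3 MPa, ρ = 4410 kg/m³
  CFRP laminate: M = 20.0×10⁻³
  titanium alloy: M = 6.79×10⁻³
  alumina ceramic: M = 4.35×10⁻³
  tungsten: M = 1.38×10⁻³
The maximum is for CFRP laminate.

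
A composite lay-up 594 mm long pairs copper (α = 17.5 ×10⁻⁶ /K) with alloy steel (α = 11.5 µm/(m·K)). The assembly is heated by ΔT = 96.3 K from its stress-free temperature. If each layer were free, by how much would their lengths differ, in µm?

Δα = |17.5 − 11.5|×10⁻⁶/K = 6.00×10⁻⁶/K.
ΔL_mismatch = Δα·L·ΔT = 6.00×10⁻⁶ × 594.0 mm × 96.3 K = 343 µm.

343 µm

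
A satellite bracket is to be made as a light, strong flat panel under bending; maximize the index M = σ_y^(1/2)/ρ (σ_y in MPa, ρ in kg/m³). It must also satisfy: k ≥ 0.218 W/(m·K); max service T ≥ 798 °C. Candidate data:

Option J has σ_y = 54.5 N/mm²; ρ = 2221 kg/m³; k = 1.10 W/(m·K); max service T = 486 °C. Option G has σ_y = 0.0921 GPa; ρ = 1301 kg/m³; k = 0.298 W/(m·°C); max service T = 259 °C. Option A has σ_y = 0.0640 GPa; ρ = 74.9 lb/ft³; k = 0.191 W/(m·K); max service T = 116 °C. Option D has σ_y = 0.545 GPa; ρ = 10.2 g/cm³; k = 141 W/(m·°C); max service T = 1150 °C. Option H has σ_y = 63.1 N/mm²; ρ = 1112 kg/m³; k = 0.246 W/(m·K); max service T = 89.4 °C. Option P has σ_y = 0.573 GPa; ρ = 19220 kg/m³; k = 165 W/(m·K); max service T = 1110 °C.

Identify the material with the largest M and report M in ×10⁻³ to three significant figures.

option D, M = 2.29×10⁻³

Screen on constraints: k ≥ 0.218 W/(m·K); max service T ≥ 798 °C. Survivors: option D, option P.
In SI units:
  option D: σ_y = 545.0 MPa, ρ = 10200 kg/m³
  option P: σ_y = 573.0 MPa, ρ = 19220 kg/m³
  option D: M = 2.29×10⁻³
  option P: M = 1.25×10⁻³
Option D ranks first.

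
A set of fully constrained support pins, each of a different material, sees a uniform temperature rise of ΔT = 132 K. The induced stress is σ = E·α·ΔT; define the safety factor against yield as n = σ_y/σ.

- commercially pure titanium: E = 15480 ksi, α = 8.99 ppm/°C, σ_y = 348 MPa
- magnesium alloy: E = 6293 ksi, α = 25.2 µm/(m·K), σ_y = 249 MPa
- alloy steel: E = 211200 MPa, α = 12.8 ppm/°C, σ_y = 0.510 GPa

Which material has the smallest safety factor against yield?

Converting E to GPa, α to ×10⁻⁶/K, σ_y to MPa, then σ and n for each:
  commercially pure titanium: E = 106.7, α = 8.99, σ_y = 348.0 → σ = 127 MPa, n = 2.75
  magnesium alloy: E = 43.39, α = 25.2, σ_y = 249.0 → σ = 144 MPa, n = 1.73
  alloy steel: E = 211.2, α = 12.8, σ_y = 510.0 → σ = 357 MPa, n = 1.43
Smallest n: alloy steel with n = 1.43.

alloy steel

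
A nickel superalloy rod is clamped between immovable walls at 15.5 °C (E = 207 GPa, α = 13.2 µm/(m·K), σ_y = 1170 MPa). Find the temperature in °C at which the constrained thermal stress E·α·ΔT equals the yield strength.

444 °C

E·α·ΔT = 1170 MPa ⇒ ΔT = 1170 / (207.0×10³ × 13.2×10⁻⁶) = 428.2 K.
T = 15.5 + 428.2 = 443.7 °C.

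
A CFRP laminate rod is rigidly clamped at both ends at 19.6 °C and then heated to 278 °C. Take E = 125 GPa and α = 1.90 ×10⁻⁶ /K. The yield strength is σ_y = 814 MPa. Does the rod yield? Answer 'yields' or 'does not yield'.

does not yield

ΔT = 258.4 K. Constrained thermal stress σ = E·α·ΔT = 125.0×10³ MPa × 1.90×10⁻⁶ × 258.4 = 61.4 MPa (compressive).
Compare to σ_y = 814 MPa: σ < σ_y, so it does not yield.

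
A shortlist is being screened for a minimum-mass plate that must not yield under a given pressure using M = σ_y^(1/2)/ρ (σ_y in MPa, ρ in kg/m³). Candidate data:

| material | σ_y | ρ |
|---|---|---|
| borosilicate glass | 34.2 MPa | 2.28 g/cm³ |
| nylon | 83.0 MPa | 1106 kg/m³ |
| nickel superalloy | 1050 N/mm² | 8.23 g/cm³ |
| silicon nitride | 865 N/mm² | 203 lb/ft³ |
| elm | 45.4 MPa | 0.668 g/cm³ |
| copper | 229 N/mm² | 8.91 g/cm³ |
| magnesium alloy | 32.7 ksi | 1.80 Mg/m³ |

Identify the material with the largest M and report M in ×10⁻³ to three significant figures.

elm, M = 10.1×10⁻³

In SI units:
  borosilicate glass: σ_y = 34.20 MPa, ρ = 2280 kg/m³
  nylon: σ_y = 83.00 MPa, ρ = 1106 kg/m³
  nickel superalloy: σ_y = 1050 MPa, ρ = 8230 kg/m³
  silicon nitride: σ_y = 865.0 MPa, ρ = 3252 kg/m³
  elm: σ_y = 45.40 MPa, ρ = 668.0 kg/m³
  copper: σ_y = 229.0 MPa, ρ = 8910 kg/m³
  magnesium alloy: σ_y = 225.5 MPa, ρ = 1800 kg/m³
  elm: M = 10.1×10⁻³
  silicon nitride: M = 9.04×10⁻³
  magnesium alloy: M = 8.34×10⁻³
  nylon: M = 8.24×10⁻³
  nickel superalloy: M = 3.94×10⁻³
  borosilicate glass: M = 2.56×10⁻³
  copper: M = 1.70×10⁻³
Elm has the largest M.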